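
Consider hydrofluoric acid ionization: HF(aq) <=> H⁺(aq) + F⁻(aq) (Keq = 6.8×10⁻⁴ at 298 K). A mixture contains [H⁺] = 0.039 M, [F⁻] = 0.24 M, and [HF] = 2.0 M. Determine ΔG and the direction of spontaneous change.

ΔG = 4.78 kJ/mol; the forward reaction is non-spontaneous

Q = [H⁺]·[F⁻] / [HF] = (0.039)·(0.24) / (2.0) = 0.00468
ΔG = RT ln(Q/Keq) = (8.314 J mol⁻¹ K⁻¹)(298 K) × ln(0.00468/6.8×10⁻⁴)
   = (2.478 kJ/mol)(1.929) = 4.78 kJ/mol
ΔG > 0, so the forward reaction is non-spontaneous (proceeds in reverse).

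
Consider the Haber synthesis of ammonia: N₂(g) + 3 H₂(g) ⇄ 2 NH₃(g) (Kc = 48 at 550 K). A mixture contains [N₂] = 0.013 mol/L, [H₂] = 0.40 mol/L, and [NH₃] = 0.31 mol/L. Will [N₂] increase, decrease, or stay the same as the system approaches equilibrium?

increase

Qc = [NH₃]² / ([N₂]·[H₂]³) = (0.31)² / ((0.013)·(0.40)³) = 120
Qc = 120 > Kc = 48: net reverse reaction.
N₂ is a reactant, so it increases.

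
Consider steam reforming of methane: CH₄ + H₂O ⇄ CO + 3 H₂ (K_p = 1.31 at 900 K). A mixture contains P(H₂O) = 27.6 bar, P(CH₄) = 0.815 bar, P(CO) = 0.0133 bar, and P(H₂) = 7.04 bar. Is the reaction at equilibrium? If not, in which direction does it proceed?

Q_p = P(CO)·P(H₂)³ / (P(CH₄)·P(H₂O)) = (0.0133)·(7.04)³ / ((0.815)·(27.6)) = 0.206
Q_p = 0.206 < K_p = 1.31, so the forward reaction proceeds.

in the forward direction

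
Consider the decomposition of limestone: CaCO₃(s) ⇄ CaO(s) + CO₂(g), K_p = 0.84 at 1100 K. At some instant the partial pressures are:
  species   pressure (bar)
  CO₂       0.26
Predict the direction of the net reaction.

(CaCO₃, CaO are pure solids — omitted from Q_p.)
Q_p = P(CO₂) = 0.26
Q_p = 0.26 < K_p = 0.84, so the forward reaction proceeds.

forward (toward products)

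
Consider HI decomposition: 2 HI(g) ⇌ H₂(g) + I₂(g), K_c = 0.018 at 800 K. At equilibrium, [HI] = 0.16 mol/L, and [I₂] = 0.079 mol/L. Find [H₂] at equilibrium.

[H₂] = 0.0058 mol/L

At equilibrium, K_c = [H₂]·[I₂] / [HI]² = 0.018.
([H₂])·(0.079) / (0.16)² = 0.018
[H₂] = 0.00583 = 0.0058 mol/L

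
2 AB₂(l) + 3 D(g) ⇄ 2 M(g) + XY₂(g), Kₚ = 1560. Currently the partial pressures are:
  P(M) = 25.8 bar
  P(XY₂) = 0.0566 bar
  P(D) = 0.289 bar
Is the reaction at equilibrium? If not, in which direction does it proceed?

no net change (already at equilibrium)

(AB₂ is a pure liquid — omitted from Qₚ.)
Qₚ = P(M)²·P(XY₂) / P(D)³ = (25.8)²·(0.0566) / (0.289)³ = 1560
Qₚ = 1560 = Kₚ, so the system is already at equilibrium.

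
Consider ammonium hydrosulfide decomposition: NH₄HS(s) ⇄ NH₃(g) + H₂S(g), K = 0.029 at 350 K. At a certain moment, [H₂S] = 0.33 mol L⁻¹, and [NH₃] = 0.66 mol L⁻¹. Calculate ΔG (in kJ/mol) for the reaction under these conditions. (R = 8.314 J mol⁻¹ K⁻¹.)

(NH₄HS is a pure solid — omitted from Q.)
Q = [NH₃]·[H₂S] = (0.66)·(0.33) = 0.218
ΔG = RT ln(Q/K) = (8.314 J mol⁻¹ K⁻¹)(350 K) × ln(0.218/0.029)
   = (2.910 kJ/mol)(2.017) = 5.87 kJ/mol
ΔG > 0, so the forward reaction is non-spontaneous (proceeds in reverse).

ΔG = 5.87 kJ/mol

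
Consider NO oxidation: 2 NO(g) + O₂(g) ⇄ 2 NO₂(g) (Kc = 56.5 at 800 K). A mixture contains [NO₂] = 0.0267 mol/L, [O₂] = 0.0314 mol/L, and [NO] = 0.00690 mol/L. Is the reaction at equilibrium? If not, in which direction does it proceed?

in the reverse direction

Qc = [NO₂]² / ([NO]²·[O₂]) = (0.0267)² / ((0.00690)²·(0.0314)) = 477
Qc = 477 > Kc = 56.5, so the reverse reaction proceeds.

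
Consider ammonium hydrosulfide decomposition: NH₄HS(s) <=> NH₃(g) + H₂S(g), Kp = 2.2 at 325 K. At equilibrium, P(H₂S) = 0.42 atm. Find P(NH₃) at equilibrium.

(NH₄HS is a pure solid — omitted from Kp.)
At equilibrium, Kp = P(NH₃)·P(H₂S) = 2.2.
(P(NH₃))·(0.42) = 2.2
P(NH₃) = 5.24 = 5.2 atm

P(NH₃) = 5.2 atm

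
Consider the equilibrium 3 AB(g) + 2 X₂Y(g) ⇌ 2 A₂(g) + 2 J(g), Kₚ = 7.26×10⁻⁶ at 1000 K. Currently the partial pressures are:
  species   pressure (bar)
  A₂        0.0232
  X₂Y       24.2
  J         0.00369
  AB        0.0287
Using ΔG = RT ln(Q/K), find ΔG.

ΔG = -21.8 kJ/mol

Qₚ = P(A₂)²·P(J)² / (P(AB)³·P(X₂Y)²) = (0.0232)²·(0.00369)² / ((0.0287)³·(24.2)²) = 5.29×10⁻⁷
ΔG = RT ln(Qₚ/Kₚ) = (8.314 J mol⁻¹ K⁻¹)(1000 K) × ln(5.29×10⁻⁷/7.26×10⁻⁶)
   = (8.314 kJ/mol)(-2.619) = -21.8 kJ/mol
ΔG < 0, so the forward reaction is spontaneous (proceeds forward).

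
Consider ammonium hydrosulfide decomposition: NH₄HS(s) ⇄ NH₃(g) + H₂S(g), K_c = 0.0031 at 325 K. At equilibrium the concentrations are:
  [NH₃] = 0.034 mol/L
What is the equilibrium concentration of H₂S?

(NH₄HS is a pure solid — omitted from K_c.)
At equilibrium, K_c = [NH₃]·[H₂S] = 0.0031.
(0.034)·([H₂S]) = 0.0031
[H₂S] = 0.0912 = 0.091 mol/L

[H₂S] = 0.091 mol/L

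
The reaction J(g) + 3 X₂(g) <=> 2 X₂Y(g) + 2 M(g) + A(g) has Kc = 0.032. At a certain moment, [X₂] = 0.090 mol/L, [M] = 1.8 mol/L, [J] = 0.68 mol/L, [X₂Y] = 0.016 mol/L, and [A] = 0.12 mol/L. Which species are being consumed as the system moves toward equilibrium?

X₂Y, M, A (products)

Qc = [X₂Y]²·[M]²·[A] / ([J]·[X₂]³) = (0.016)²·(1.8)²·(0.12) / ((0.68)·(0.090)³) = 0.20
Qc = 0.20 > Kc = 0.032: net reverse reaction.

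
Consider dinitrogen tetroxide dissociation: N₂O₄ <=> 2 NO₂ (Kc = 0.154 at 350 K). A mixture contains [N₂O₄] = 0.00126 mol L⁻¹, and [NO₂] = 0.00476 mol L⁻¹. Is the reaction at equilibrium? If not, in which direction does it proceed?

Qc = [NO₂]² / [N₂O₄] = (0.00476)² / (0.00126) = 0.0180
Qc = 0.0180 < Kc = 0.154, so the forward reaction proceeds.

forward (toward products)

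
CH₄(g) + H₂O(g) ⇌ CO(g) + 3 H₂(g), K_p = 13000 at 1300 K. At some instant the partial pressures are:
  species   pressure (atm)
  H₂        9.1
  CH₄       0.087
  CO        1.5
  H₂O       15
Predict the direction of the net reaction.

toward products

Q_p = P(CO)·P(H₂)³ / (P(CH₄)·P(H₂O)) = (1.5)·(9.1)³ / ((0.087)·(15)) = 870
Q_p = 870 < K_p = 13000, so the forward reaction proceeds.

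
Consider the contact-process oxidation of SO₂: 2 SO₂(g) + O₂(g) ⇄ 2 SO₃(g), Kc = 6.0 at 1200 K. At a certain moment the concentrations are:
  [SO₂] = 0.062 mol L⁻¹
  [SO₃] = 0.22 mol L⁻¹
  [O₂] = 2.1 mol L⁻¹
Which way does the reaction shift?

Qc = [SO₃]² / ([SO₂]²·[O₂]) = (0.22)² / ((0.062)²·(2.1)) = 6.0
Qc = 6.0 = Kc, so the system is already at equilibrium.

neither direction; the system is at equilibrium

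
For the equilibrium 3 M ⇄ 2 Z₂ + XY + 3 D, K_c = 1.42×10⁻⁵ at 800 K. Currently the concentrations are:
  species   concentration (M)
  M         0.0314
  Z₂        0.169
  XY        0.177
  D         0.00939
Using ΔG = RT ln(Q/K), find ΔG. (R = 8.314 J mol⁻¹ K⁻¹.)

ΔG = 15.0 kJ/mol

Q_c = [Z₂]²·[XY]·[D]³ / [M]³ = (0.169)²·(0.177)·(0.00939)³ / (0.0314)³ = 1.35×10⁻⁴
ΔG = RT ln(Q_c/K_c) = (8.314 J mol⁻¹ K⁻¹)(800 K) × ln(1.35×10⁻⁴/1.42×10⁻⁵)
   = (6.651 kJ/mol)(2.252) = 15.0 kJ/mol
ΔG > 0, so the forward reaction is non-spontaneous (proceeds in reverse).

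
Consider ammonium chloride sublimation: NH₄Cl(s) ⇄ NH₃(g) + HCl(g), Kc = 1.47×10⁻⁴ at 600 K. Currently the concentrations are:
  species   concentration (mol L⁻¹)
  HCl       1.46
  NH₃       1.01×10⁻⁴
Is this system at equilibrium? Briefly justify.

yes, at equilibrium

(NH₄Cl is a pure solid — omitted from Qc.)
Qc = [NH₃]·[HCl] = (1.01×10⁻⁴)·(1.46) = 1.47×10⁻⁴
Qc = 1.47×10⁻⁴ = Kc; the system is at equilibrium.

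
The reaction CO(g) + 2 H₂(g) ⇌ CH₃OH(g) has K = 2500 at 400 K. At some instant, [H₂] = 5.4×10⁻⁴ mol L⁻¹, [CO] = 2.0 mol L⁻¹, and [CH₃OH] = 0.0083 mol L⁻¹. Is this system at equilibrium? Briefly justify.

no; Q > K, reaction proceeds in reverse

Q = [CH₃OH] / ([CO]·[H₂]²) = (0.0083) / ((2.0)·(5.4×10⁻⁴)²) = 14000
Q = 14000 > K = 2500: net reverse reaction.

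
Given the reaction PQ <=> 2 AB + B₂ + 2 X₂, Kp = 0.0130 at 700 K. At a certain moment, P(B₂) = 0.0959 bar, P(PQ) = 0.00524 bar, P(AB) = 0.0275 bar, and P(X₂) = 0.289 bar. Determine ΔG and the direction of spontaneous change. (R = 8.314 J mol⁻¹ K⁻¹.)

ΔG = -14.1 kJ/mol; the forward reaction is spontaneous

Qp = P(AB)²·P(B₂)·P(X₂)² / P(PQ) = (0.0275)²·(0.0959)·(0.289)² / (0.00524) = 0.00116
ΔG = RT ln(Qp/Kp) = (8.314 J mol⁻¹ K⁻¹)(700 K) × ln(0.00116/0.0130)
   = (5.820 kJ/mol)(-2.417) = -14.1 kJ/mol
ΔG < 0, so the forward reaction is spontaneous (proceeds forward).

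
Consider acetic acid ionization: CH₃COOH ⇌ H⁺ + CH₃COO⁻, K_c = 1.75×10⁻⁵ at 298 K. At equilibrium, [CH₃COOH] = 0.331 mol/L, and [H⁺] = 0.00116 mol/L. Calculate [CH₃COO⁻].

At equilibrium, K_c = [H⁺]·[CH₃COO⁻] / [CH₃COOH] = 1.75×10⁻⁵.
(0.00116)·([CH₃COO⁻]) / (0.331) = 1.75×10⁻⁵
[CH₃COO⁻] = 0.00499 mol/L

[CH₃COO⁻] = 0.00499 mol/L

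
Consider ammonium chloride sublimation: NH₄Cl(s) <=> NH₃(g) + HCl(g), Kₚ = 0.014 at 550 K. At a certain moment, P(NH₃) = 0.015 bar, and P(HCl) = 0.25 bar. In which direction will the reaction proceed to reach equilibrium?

(NH₄Cl is a pure solid — omitted from Qₚ.)
Qₚ = P(NH₃)·P(HCl) = (0.015)·(0.25) = 0.0038
Qₚ = 0.0038 < Kₚ = 0.014, so the forward reaction proceeds.

forward (toward products)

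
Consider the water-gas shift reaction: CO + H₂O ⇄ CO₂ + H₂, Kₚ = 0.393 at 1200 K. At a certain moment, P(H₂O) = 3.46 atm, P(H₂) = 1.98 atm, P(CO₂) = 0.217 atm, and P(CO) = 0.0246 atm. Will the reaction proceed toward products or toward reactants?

Qₚ = P(CO₂)·P(H₂) / (P(CO)·P(H₂O)) = (0.217)·(1.98) / ((0.0246)·(3.46)) = 5.05
Qₚ = 5.05 > Kₚ = 0.393, so the reverse reaction proceeds.

reverse (toward reactants)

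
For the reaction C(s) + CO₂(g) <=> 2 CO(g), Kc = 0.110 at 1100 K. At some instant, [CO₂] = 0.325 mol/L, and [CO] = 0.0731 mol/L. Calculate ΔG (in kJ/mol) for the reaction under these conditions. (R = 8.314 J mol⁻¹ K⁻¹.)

ΔG = -17.4 kJ/mol

(C is a pure solid — omitted from Qc.)
Qc = [CO]² / [CO₂] = (0.0731)² / (0.325) = 0.0164
ΔG = RT ln(Qc/Kc) = (8.314 J mol⁻¹ K⁻¹)(1100 K) × ln(0.0164/0.110)
   = (9.145 kJ/mol)(-1.903) = -17.4 kJ/mol
ΔG < 0, so the forward reaction is spontaneous (proceeds forward).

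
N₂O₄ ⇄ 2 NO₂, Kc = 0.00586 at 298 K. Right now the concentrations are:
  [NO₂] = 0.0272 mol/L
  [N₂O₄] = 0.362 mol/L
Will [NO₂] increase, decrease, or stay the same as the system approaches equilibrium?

Qc = [NO₂]² / [N₂O₄] = (0.0272)² / (0.362) = 0.00204
Qc = 0.00204 < Kc = 0.00586: net forward reaction.
NO₂ is a product, so it increases.

increase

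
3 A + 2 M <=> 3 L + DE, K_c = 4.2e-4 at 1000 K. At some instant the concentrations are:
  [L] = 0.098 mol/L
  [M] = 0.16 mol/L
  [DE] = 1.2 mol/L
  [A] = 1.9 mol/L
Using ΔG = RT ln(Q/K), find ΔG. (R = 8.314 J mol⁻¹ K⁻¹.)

Q_c = [L]³·[DE] / ([A]³·[M]²) = (0.098)³·(1.2) / ((1.9)³·(0.16)²) = 0.00643
ΔG = RT ln(Q_c/K_c) = (8.314 J mol⁻¹ K⁻¹)(1000 K) × ln(0.00643/4.2e-4)
   = (8.314 kJ/mol)(2.728) = 22.7 kJ/mol
ΔG > 0, so the forward reaction is non-spontaneous (proceeds in reverse).

ΔG = 22.7 kJ/mol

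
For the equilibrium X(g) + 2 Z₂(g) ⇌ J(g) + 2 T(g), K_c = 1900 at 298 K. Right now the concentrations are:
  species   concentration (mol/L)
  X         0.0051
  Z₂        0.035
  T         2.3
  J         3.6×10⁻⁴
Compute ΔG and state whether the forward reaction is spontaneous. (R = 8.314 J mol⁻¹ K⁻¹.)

Q_c = [J]·[T]² / ([X]·[Z₂]²) = (3.6×10⁻⁴)·(2.3)² / ((0.0051)·(0.035)²) = 305
ΔG = RT ln(Q_c/K_c) = (8.314 J mol⁻¹ K⁻¹)(298 K) × ln(305/1900)
   = (2.478 kJ/mol)(-1.829) = -4.53 kJ/mol
ΔG < 0, so the forward reaction is spontaneous (proceeds forward).

ΔG = -4.53 kJ/mol; the forward reaction is spontaneous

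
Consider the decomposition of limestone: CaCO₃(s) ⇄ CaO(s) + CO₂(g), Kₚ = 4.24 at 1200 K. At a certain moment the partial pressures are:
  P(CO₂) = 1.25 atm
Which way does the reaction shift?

in the forward direction

(CaCO₃, CaO are pure solids — omitted from Qₚ.)
Qₚ = P(CO₂) = 1.25
Qₚ = 1.25 < Kₚ = 4.24, so the forward reaction proceeds.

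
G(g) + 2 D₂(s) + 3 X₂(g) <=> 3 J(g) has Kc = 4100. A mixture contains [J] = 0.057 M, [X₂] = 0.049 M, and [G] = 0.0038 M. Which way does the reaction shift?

forward (toward products)

(D₂ is a pure solid — omitted from Qc.)
Qc = [J]³ / ([G]·[X₂]³) = (0.057)³ / ((0.0038)·(0.049)³) = 410
Qc = 410 < Kc = 4100, so the forward reaction proceeds.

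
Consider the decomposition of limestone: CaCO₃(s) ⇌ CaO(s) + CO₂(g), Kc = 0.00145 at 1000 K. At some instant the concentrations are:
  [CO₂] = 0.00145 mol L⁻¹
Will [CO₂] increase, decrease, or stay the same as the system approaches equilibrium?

stay the same

(CaCO₃, CaO are pure solids — omitted from Qc.)
Qc = [CO₂] = 0.00145
Qc = 0.00145 = Kc; the system is at equilibrium.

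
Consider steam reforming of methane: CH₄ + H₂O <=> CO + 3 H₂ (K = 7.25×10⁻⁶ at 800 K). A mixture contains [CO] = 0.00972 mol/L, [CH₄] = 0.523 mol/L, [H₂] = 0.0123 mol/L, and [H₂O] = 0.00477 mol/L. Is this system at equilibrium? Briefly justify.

Q = [CO]·[H₂]³ / ([CH₄]·[H₂O]) = (0.00972)·(0.0123)³ / ((0.523)·(0.00477)) = 7.25×10⁻⁶
Q = 7.25×10⁻⁶ = K; the system is at equilibrium.

yes, at equilibrium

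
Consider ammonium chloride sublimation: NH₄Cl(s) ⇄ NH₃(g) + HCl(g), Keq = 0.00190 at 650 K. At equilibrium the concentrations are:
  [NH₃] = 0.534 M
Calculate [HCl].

[HCl] = 0.00356 M

(NH₄Cl is a pure solid — omitted from Keq.)
At equilibrium, Keq = [NH₃]·[HCl] = 0.00190.
(0.534)·([HCl]) = 0.00190
[HCl] = 0.00356 M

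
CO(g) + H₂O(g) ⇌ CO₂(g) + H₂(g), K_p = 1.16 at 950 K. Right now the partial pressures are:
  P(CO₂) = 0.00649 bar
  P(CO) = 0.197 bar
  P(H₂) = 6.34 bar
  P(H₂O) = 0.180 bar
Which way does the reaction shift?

Q_p = P(CO₂)·P(H₂) / (P(CO)·P(H₂O)) = (0.00649)·(6.34) / ((0.197)·(0.180)) = 1.16
Q_p = 1.16 = K_p, so the system is already at equilibrium.

no net change (already at equilibrium)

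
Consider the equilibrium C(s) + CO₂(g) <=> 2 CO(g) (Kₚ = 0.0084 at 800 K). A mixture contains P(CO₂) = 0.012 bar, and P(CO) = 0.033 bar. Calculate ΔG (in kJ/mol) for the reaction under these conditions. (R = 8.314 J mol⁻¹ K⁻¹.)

(C is a pure solid — omitted from Qₚ.)
Qₚ = P(CO)² / P(CO₂) = (0.033)² / (0.012) = 0.0908
ΔG = RT ln(Qₚ/Kₚ) = (8.314 J mol⁻¹ K⁻¹)(800 K) × ln(0.0908/0.0084)
   = (6.651 kJ/mol)(2.380) = 15.8 kJ/mol
ΔG > 0, so the forward reaction is non-spontaneous (proceeds in reverse).

ΔG = 15.8 kJ/mol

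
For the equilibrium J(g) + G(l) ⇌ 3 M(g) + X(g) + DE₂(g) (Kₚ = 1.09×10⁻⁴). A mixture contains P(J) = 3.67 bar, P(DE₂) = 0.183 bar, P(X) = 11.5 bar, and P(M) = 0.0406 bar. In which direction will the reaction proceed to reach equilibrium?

(G is a pure liquid — omitted from Qₚ.)
Qₚ = P(M)³·P(X)·P(DE₂) / P(J) = (0.0406)³·(11.5)·(0.183) / (3.67) = 3.84×10⁻⁵
Qₚ = 3.84×10⁻⁵ < Kₚ = 1.09×10⁻⁴, so the forward reaction proceeds.

forward (toward products)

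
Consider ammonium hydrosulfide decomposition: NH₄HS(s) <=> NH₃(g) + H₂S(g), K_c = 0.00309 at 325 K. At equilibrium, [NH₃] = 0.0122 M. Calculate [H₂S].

[H₂S] = 0.253 M

(NH₄HS is a pure solid — omitted from K_c.)
At equilibrium, K_c = [NH₃]·[H₂S] = 0.00309.
(0.0122)·([H₂S]) = 0.00309
[H₂S] = 0.253 M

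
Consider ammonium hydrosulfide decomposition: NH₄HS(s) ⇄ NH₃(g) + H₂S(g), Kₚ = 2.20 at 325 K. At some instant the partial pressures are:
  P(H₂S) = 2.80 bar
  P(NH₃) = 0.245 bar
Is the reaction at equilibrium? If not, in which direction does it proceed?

in the forward direction

(NH₄HS is a pure solid — omitted from Qₚ.)
Qₚ = P(NH₃)·P(H₂S) = (0.245)·(2.80) = 0.686
Qₚ = 0.686 < Kₚ = 2.20, so the forward reaction proceeds.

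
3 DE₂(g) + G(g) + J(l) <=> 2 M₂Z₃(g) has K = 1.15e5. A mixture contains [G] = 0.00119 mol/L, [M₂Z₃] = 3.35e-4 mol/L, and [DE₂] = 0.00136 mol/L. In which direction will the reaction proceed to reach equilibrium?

toward products

(J is a pure liquid — omitted from Q.)
Q = [M₂Z₃]² / ([DE₂]³·[G]) = (3.35e-4)² / ((0.00136)³·(0.00119)) = 37500
Q = 37500 < K = 1.15e5, so the forward reaction proceeds.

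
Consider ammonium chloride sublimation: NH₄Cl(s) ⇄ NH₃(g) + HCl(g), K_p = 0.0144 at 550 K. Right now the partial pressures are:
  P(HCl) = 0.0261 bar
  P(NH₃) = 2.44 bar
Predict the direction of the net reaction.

to the left

(NH₄Cl is a pure solid — omitted from Q_p.)
Q_p = P(NH₃)·P(HCl) = (2.44)·(0.0261) = 0.0637
Q_p = 0.0637 > K_p = 0.0144, so the reverse reaction proceeds.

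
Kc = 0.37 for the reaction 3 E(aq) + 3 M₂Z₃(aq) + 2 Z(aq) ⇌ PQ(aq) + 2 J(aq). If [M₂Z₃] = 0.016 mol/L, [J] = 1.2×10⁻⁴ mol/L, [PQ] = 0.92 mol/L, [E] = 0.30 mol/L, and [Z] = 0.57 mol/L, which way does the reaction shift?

at equilibrium

Qc = [PQ]·[J]² / ([E]³·[M₂Z₃]³·[Z]²) = (0.92)·(1.2×10⁻⁴)² / ((0.30)³·(0.016)³·(0.57)²) = 0.37
Qc = 0.37 = Kc, so the system is already at equilibrium.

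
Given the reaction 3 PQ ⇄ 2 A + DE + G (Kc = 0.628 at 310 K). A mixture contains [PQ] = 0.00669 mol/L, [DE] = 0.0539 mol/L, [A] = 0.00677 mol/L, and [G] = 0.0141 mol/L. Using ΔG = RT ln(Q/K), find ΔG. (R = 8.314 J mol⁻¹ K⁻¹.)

ΔG = -4.35 kJ/mol

Qc = [A]²·[DE]·[G] / [PQ]³ = (0.00677)²·(0.0539)·(0.0141) / (0.00669)³ = 0.116
ΔG = RT ln(Qc/Kc) = (8.314 J mol⁻¹ K⁻¹)(310 K) × ln(0.116/0.628)
   = (2.577 kJ/mol)(-1.689) = -4.35 kJ/mol
ΔG < 0, so the forward reaction is spontaneous (proceeds forward).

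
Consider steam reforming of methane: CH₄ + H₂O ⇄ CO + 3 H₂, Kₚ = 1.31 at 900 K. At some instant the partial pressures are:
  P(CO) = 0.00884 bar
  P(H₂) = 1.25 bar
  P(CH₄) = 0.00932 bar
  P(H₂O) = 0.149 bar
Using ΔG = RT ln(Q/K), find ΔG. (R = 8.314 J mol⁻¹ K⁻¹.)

Qₚ = P(CO)·P(H₂)³ / (P(CH₄)·P(H₂O)) = (0.00884)·(1.25)³ / ((0.00932)·(0.149)) = 12.4
ΔG = RT ln(Qₚ/Kₚ) = (8.314 J mol⁻¹ K⁻¹)(900 K) × ln(12.4/1.31)
   = (7.483 kJ/mol)(2.248) = 16.8 kJ/mol
ΔG > 0, so the forward reaction is non-spontaneous (proceeds in reverse).

ΔG = 16.8 kJ/mol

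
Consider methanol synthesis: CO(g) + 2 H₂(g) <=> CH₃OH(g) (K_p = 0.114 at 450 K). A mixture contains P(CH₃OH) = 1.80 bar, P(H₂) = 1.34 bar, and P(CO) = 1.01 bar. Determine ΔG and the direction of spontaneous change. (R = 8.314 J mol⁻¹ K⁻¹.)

Q_p = P(CH₃OH) / (P(CO)·P(H₂)²) = (1.80) / ((1.01)·(1.34)²) = 0.993
ΔG = RT ln(Q_p/K_p) = (8.314 J mol⁻¹ K⁻¹)(450 K) × ln(0.993/0.114)
   = (3.741 kJ/mol)(2.165) = 8.10 kJ/mol
ΔG > 0, so the forward reaction is non-spontaneous (proceeds in reverse).

ΔG = 8.10 kJ/mol; the forward reaction is non-spontaneous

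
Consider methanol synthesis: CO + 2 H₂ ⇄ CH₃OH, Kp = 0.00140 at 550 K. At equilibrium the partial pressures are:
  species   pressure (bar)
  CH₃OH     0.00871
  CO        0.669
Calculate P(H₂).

At equilibrium, Kp = P(CH₃OH) / (P(CO)·P(H₂)²) = 0.00140.
(0.00871) / ((0.669)·(P(H₂))²) = 0.00140
P(H₂)² = 9.30 ⇒ P(H₂) = 3.05 bar

P(H₂) = 3.05 bar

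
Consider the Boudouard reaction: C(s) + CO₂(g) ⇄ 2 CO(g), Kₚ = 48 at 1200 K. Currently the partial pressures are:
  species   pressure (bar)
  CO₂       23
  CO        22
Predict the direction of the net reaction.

toward products

(C is a pure solid — omitted from Qₚ.)
Qₚ = P(CO)² / P(CO₂) = (22)² / (23) = 21
Qₚ = 21 < Kₚ = 48, so the forward reaction proceeds.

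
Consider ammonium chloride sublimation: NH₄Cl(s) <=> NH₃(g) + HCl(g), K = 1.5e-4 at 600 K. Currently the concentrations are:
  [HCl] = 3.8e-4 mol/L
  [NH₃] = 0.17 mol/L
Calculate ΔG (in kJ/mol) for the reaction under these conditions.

ΔG = -4.20 kJ/mol

(NH₄Cl is a pure solid — omitted from Q.)
Q = [NH₃]·[HCl] = (0.17)·(3.8e-4) = 6.46e-5
ΔG = RT ln(Q/K) = (8.314 J mol⁻¹ K⁻¹)(600 K) × ln(6.46e-5/1.5e-4)
   = (4.988 kJ/mol)(-0.8424) = -4.20 kJ/mol
ΔG < 0, so the forward reaction is spontaneous (proceeds forward).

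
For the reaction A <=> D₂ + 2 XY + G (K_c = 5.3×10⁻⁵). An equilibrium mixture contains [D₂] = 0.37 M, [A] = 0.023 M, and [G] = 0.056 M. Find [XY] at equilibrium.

[XY] = 0.0077 M

At equilibrium, K_c = [D₂]·[XY]²·[G] / [A] = 5.3×10⁻⁵.
(0.37)·([XY])²·(0.056) / (0.023) = 5.3×10⁻⁵
[XY]² = 5.88×10⁻⁵ ⇒ [XY] = 0.0077 M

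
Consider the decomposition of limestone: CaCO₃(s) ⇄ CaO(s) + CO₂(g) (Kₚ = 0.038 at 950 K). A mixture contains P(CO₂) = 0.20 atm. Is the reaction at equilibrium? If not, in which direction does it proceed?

(CaCO₃, CaO are pure solids — omitted from Qₚ.)
Qₚ = P(CO₂) = 0.20
Qₚ = 0.20 > Kₚ = 0.038, so the reverse reaction proceeds.

reverse (toward reactants)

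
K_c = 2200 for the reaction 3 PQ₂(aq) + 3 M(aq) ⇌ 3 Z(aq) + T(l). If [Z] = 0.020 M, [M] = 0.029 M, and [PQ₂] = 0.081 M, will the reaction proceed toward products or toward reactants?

(T is a pure liquid — omitted from Q_c.)
Q_c = [Z]³ / ([PQ₂]³·[M]³) = (0.020)³ / ((0.081)³·(0.029)³) = 620
Q_c = 620 < K_c = 2200, so the forward reaction proceeds.

forward (toward products)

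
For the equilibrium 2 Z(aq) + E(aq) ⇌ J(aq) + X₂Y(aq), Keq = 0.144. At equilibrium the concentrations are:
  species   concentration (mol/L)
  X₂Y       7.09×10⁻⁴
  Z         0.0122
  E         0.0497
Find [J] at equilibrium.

At equilibrium, Keq = [J]·[X₂Y] / ([Z]²·[E]) = 0.144.
([J])·(7.09×10⁻⁴) / ((0.0122)²·(0.0497)) = 0.144
[J] = 0.00150 mol/L

[J] = 0.00150 mol/L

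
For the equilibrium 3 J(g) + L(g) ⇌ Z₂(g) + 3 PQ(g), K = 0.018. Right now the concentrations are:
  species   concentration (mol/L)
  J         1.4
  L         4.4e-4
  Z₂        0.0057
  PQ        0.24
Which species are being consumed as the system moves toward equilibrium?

Q = [Z₂]·[PQ]³ / ([J]³·[L]) = (0.0057)·(0.24)³ / ((1.4)³·(4.4e-4)) = 0.065
Q = 0.065 > K = 0.018: net reverse reaction.

Z₂, PQ (products)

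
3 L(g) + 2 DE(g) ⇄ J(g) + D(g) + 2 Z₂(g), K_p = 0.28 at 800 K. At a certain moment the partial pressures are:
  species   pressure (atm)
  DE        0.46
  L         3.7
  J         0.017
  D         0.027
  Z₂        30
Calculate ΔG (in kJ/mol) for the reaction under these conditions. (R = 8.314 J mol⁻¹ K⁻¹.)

ΔG = -13.2 kJ/mol

Q_p = P(J)·P(D)·P(Z₂)² / (P(L)³·P(DE)²) = (0.017)·(0.027)·(30)² / ((3.7)³·(0.46)²) = 0.0385
ΔG = RT ln(Q_p/K_p) = (8.314 J mol⁻¹ K⁻¹)(800 K) × ln(0.0385/0.28)
   = (6.651 kJ/mol)(-1.984) = -13.2 kJ/mol
ΔG < 0, so the forward reaction is spontaneous (proceeds forward).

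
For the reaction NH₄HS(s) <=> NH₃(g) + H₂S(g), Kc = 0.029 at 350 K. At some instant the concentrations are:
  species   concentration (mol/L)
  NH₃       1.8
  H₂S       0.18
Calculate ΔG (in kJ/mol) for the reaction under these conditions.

(NH₄HS is a pure solid — omitted from Qc.)
Qc = [NH₃]·[H₂S] = (1.8)·(0.18) = 0.324
ΔG = RT ln(Qc/Kc) = (8.314 J mol⁻¹ K⁻¹)(350 K) × ln(0.324/0.029)
   = (2.910 kJ/mol)(2.413) = 7.02 kJ/mol
ΔG > 0, so the forward reaction is non-spontaneous (proceeds in reverse).

ΔG = 7.02 kJ/mol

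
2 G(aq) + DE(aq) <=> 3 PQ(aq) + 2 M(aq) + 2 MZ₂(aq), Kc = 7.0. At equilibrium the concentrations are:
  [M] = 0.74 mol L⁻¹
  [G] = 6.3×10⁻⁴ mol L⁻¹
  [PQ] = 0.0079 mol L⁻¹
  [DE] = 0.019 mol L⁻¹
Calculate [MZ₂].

At equilibrium, Kc = [PQ]³·[M]²·[MZ₂]² / ([G]²·[DE]) = 7.0.
(0.0079)³·(0.74)²·([MZ₂])² / ((6.3×10⁻⁴)²·(0.019)) = 7.0
[MZ₂]² = 0.196 ⇒ [MZ₂] = 0.44 mol L⁻¹

[MZ₂] = 0.44 mol L⁻¹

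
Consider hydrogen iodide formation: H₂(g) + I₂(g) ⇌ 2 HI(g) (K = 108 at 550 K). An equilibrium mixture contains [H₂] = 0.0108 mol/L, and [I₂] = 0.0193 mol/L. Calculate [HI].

[HI] = 0.150 mol/L

At equilibrium, K = [HI]² / ([H₂]·[I₂]) = 108.
([HI])² / ((0.0108)·(0.0193)) = 108
[HI]² = 0.0225 ⇒ [HI] = 0.150 mol/L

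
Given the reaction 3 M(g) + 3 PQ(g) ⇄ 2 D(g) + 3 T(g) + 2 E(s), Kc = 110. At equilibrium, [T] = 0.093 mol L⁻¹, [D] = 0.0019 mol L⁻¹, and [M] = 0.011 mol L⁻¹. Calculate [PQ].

(E is a pure solid — omitted from Kc.)
At equilibrium, Kc = [D]²·[T]³ / ([M]³·[PQ]³) = 110.
(0.0019)²·(0.093)³ / ((0.011)³·([PQ])³) = 110
[PQ]³ = 1.98×10⁻⁵ ⇒ [PQ] = 0.027 mol L⁻¹

[PQ] = 0.027 mol L⁻¹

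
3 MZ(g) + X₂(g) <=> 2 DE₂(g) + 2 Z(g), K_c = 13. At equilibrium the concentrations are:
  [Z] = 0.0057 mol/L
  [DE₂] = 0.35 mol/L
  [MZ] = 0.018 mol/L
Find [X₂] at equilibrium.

At equilibrium, K_c = [DE₂]²·[Z]² / ([MZ]³·[X₂]) = 13.
(0.35)²·(0.0057)² / ((0.018)³·([X₂])) = 13
[X₂] = 0.0525 = 0.052 mol/L

[X₂] = 0.052 mol/L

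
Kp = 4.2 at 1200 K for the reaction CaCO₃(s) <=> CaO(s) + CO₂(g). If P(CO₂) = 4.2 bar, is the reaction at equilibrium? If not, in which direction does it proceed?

(CaCO₃, CaO are pure solids — omitted from Qp.)
Qp = P(CO₂) = 4.2
Qp = 4.2 = Kp, so the system is already at equilibrium.

at equilibrium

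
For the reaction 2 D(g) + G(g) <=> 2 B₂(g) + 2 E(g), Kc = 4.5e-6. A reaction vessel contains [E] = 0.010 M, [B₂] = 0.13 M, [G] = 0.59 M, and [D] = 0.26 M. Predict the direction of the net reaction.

Qc = [B₂]²·[E]² / ([D]²·[G]) = (0.13)²·(0.010)² / ((0.26)²·(0.59)) = 4.2e-5
Qc = 4.2e-5 > Kc = 4.5e-6, so the reverse reaction proceeds.

to the left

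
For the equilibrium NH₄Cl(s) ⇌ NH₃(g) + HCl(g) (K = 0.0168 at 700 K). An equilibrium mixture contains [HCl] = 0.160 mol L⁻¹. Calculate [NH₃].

[NH₃] = 0.105 mol L⁻¹

(NH₄Cl is a pure solid — omitted from K.)
At equilibrium, K = [NH₃]·[HCl] = 0.0168.
([NH₃])·(0.160) = 0.0168
[NH₃] = 0.105 mol L⁻¹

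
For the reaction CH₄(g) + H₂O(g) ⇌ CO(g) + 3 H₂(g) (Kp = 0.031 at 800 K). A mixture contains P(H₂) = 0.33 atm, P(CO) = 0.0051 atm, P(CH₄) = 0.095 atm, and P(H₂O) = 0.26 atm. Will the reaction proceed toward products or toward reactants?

Qp = P(CO)·P(H₂)³ / (P(CH₄)·P(H₂O)) = (0.0051)·(0.33)³ / ((0.095)·(0.26)) = 0.0074
Qp = 0.0074 < Kp = 0.031, so the forward reaction proceeds.

toward products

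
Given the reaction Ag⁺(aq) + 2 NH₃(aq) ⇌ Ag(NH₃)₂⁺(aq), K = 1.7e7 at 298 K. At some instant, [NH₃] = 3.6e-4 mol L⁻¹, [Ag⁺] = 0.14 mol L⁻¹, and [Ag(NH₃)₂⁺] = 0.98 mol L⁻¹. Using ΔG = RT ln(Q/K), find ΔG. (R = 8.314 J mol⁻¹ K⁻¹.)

Q = [Ag(NH₃)₂⁺] / ([Ag⁺]·[NH₃]²) = (0.98) / ((0.14)·(3.6e-4)²) = 5.40e7
ΔG = RT ln(Q/K) = (8.314 J mol⁻¹ K⁻¹)(298 K) × ln(5.40e7/1.7e7)
   = (2.478 kJ/mol)(1.156) = 2.86 kJ/mol
ΔG > 0, so the forward reaction is non-spontaneous (proceeds in reverse).

ΔG = 2.86 kJ/mol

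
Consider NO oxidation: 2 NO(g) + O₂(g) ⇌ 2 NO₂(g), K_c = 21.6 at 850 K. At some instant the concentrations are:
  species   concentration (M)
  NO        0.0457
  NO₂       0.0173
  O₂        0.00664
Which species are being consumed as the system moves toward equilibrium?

none (at equilibrium)

Q_c = [NO₂]² / ([NO]²·[O₂]) = (0.0173)² / ((0.0457)²·(0.00664)) = 21.6
Q_c = 21.6 = K_c; the system is at equilibrium.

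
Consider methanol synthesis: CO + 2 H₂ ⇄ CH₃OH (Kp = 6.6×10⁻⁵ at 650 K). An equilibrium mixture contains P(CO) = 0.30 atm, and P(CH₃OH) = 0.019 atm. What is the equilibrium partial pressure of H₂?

At equilibrium, Kp = P(CH₃OH) / (P(CO)·P(H₂)²) = 6.6×10⁻⁵.
(0.019) / ((0.30)·(P(H₂))²) = 6.6×10⁻⁵
P(H₂)² = 960 ⇒ P(H₂) = 31 atm

P(H₂) = 31 atm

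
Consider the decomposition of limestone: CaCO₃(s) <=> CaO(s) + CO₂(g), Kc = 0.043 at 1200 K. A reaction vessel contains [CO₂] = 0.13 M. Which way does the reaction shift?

(CaCO₃, CaO are pure solids — omitted from Qc.)
Qc = [CO₂] = 0.13
Qc = 0.13 > Kc = 0.043, so the reverse reaction proceeds.

in the reverse direction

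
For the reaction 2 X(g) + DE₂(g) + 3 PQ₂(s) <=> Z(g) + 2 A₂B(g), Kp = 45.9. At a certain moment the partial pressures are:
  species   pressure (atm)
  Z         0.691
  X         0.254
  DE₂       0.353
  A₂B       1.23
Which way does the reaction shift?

at equilibrium

(PQ₂ is a pure solid — omitted from Qp.)
Qp = P(Z)·P(A₂B)² / (P(X)²·P(DE₂)) = (0.691)·(1.23)² / ((0.254)²·(0.353)) = 45.9
Qp = 45.9 = Kp, so the system is already at equilibrium.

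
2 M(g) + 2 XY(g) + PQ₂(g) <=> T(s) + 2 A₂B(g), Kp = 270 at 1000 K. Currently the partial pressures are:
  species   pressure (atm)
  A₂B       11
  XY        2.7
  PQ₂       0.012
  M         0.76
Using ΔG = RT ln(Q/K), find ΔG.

(T is a pure solid — omitted from Qp.)
Qp = P(A₂B)² / (P(M)²·P(XY)²·P(PQ₂)) = (11)² / ((0.76)²·(2.7)²·(0.012)) = 2390
ΔG = RT ln(Qp/Kp) = (8.314 J mol⁻¹ K⁻¹)(1000 K) × ln(2390/270)
   = (8.314 kJ/mol)(2.181) = 18.1 kJ/mol
ΔG > 0, so the forward reaction is non-spontaneous (proceeds in reverse).

ΔG = 18.1 kJ/mol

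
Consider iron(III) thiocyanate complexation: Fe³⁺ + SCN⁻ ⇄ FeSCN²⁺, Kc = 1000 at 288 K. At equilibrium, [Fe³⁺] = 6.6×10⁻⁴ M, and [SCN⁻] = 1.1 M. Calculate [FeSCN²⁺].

At equilibrium, Kc = [FeSCN²⁺] / ([Fe³⁺]·[SCN⁻]) = 1000.
([FeSCN²⁺]) / ((6.6×10⁻⁴)·(1.1)) = 1000
[FeSCN²⁺] = 0.726 = 0.73 M

[FeSCN²⁺] = 0.73 M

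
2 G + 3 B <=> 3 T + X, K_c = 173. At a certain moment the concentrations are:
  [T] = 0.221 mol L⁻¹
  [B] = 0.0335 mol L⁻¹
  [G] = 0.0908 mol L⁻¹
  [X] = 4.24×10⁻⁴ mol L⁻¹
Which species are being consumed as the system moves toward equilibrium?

Q_c = [T]³·[X] / ([G]²·[B]³) = (0.221)³·(4.24×10⁻⁴) / ((0.0908)²·(0.0335)³) = 14.8
Q_c = 14.8 < K_c = 173: net forward reaction.

G, B (reactants)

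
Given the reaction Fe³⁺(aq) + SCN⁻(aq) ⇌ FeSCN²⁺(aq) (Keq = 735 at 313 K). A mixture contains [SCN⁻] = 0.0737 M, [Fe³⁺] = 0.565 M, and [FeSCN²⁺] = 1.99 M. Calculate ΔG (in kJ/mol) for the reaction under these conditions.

Q = [FeSCN²⁺] / ([Fe³⁺]·[SCN⁻]) = (1.99) / ((0.565)·(0.0737)) = 47.8
ΔG = RT ln(Q/Keq) = (8.314 J mol⁻¹ K⁻¹)(313 K) × ln(47.8/735)
   = (2.602 kJ/mol)(-2.733) = -7.11 kJ/mol
ΔG < 0, so the forward reaction is spontaneous (proceeds forward).

ΔG = -7.11 kJ/mol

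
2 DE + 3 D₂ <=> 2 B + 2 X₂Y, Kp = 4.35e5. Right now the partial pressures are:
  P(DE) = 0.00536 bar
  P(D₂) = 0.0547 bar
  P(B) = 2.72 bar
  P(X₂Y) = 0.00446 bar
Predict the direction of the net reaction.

Qp = P(B)²·P(X₂Y)² / (P(DE)²·P(D₂)³) = (2.72)²·(0.00446)² / ((0.00536)²·(0.0547)³) = 31300
Qp = 31300 < Kp = 4.35e5, so the forward reaction proceeds.

to the right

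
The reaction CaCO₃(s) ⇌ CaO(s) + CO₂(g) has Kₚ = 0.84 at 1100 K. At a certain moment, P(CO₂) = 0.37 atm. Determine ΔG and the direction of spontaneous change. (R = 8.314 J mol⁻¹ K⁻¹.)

ΔG = -7.50 kJ/mol; the forward reaction is spontaneous

(CaCO₃, CaO are pure solids — omitted from Qₚ.)
Qₚ = P(CO₂) = 0.370
ΔG = RT ln(Qₚ/Kₚ) = (8.314 J mol⁻¹ K⁻¹)(1100 K) × ln(0.370/0.84)
   = (9.145 kJ/mol)(-0.8199) = -7.50 kJ/mol
ΔG < 0, so the forward reaction is spontaneous (proceeds forward).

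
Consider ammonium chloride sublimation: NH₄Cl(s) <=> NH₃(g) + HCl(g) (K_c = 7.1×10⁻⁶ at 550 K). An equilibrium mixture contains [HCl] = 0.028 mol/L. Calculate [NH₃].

(NH₄Cl is a pure solid — omitted from K_c.)
At equilibrium, K_c = [NH₃]·[HCl] = 7.1×10⁻⁶.
([NH₃])·(0.028) = 7.1×10⁻⁶
[NH₃] = 2.54×10⁻⁴ = 2.5×10⁻⁴ mol/L

[NH₃] = 2.5×10⁻⁴ mol/L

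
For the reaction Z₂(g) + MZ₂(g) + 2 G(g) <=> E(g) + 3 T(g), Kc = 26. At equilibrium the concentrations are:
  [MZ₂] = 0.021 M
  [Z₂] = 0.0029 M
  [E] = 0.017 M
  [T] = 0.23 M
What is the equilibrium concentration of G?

At equilibrium, Kc = [E]·[T]³ / ([Z₂]·[MZ₂]·[G]²) = 26.
(0.017)·(0.23)³ / ((0.0029)·(0.021)·([G])²) = 26
[G]² = 0.131 ⇒ [G] = 0.36 M

[G] = 0.36 M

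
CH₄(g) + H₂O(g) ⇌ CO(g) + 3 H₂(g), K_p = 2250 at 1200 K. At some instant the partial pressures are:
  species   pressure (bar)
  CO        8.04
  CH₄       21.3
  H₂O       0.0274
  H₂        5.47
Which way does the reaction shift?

Q_p = P(CO)·P(H₂)³ / (P(CH₄)·P(H₂O)) = (8.04)·(5.47)³ / ((21.3)·(0.0274)) = 2250
Q_p = 2250 = K_p, so the system is already at equilibrium.

neither direction; the system is at equilibrium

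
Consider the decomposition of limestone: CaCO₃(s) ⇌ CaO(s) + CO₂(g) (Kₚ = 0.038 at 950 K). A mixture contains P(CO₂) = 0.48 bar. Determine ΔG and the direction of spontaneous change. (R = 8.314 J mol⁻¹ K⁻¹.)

ΔG = 20.0 kJ/mol; the forward reaction is non-spontaneous

(CaCO₃, CaO are pure solids — omitted from Qₚ.)
Qₚ = P(CO₂) = 0.480
ΔG = RT ln(Qₚ/Kₚ) = (8.314 J mol⁻¹ K⁻¹)(950 K) × ln(0.480/0.038)
   = (7.898 kJ/mol)(2.536) = 20.0 kJ/mol
ΔG > 0, so the forward reaction is non-spontaneous (proceeds in reverse).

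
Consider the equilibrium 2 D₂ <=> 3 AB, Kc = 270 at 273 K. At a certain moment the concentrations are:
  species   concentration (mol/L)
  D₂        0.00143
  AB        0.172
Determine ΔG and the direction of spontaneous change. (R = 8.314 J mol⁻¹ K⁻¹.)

ΔG = 5.04 kJ/mol; the forward reaction is non-spontaneous

Qc = [AB]³ / [D₂]² = (0.172)³ / (0.00143)² = 2490
ΔG = RT ln(Qc/Kc) = (8.314 J mol⁻¹ K⁻¹)(273 K) × ln(2490/270)
   = (2.270 kJ/mol)(2.222) = 5.04 kJ/mol
ΔG > 0, so the forward reaction is non-spontaneous (proceeds in reverse).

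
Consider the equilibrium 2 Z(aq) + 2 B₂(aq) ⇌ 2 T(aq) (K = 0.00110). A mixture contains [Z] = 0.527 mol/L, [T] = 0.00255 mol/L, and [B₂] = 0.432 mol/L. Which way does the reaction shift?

Q = [T]² / ([Z]²·[B₂]²) = (0.00255)² / ((0.527)²·(0.432)²) = 1.25e-4
Q = 1.25e-4 < K = 0.00110, so the forward reaction proceeds.

forward (toward products)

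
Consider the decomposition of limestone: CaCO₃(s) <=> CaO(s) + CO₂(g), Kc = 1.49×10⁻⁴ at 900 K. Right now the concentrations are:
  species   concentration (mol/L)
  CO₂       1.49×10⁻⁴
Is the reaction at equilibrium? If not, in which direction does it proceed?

at equilibrium

(CaCO₃, CaO are pure solids — omitted from Qc.)
Qc = [CO₂] = 1.49×10⁻⁴
Qc = 1.49×10⁻⁴ = Kc, so the system is already at equilibrium.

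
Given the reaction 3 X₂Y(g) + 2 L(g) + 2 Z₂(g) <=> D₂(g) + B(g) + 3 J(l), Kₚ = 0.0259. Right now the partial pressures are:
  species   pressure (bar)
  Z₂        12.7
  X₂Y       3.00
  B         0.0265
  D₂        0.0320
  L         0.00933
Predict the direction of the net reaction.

(J is a pure liquid — omitted from Qₚ.)
Qₚ = P(D₂)·P(B) / (P(X₂Y)³·P(L)²·P(Z₂)²) = (0.0320)·(0.0265) / ((3.00)³·(0.00933)²·(12.7)²) = 0.00224
Qₚ = 0.00224 < Kₚ = 0.0259, so the forward reaction proceeds.

to the right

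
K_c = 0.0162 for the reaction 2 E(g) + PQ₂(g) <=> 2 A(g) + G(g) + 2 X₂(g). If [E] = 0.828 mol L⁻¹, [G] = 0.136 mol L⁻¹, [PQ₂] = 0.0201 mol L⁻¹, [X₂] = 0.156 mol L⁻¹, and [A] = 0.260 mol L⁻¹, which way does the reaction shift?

neither direction; the system is at equilibrium

Q_c = [A]²·[G]·[X₂]² / ([E]²·[PQ₂]) = (0.260)²·(0.136)·(0.156)² / ((0.828)²·(0.0201)) = 0.0162
Q_c = 0.0162 = K_c, so the system is already at equilibrium.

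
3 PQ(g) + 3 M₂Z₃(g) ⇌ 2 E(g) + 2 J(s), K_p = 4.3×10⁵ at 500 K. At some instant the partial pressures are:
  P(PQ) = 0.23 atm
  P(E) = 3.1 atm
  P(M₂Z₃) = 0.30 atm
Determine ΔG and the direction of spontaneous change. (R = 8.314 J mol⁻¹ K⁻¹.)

(J is a pure solid — omitted from Q_p.)
Q_p = P(E)² / (P(PQ)³·P(M₂Z₃)³) = (3.1)² / ((0.23)³·(0.30)³) = 29300
ΔG = RT ln(Q_p/K_p) = (8.314 J mol⁻¹ K⁻¹)(500 K) × ln(29300/4.3×10⁵)
   = (4.157 kJ/mol)(-2.686) = -11.2 kJ/mol
ΔG < 0, so the forward reaction is spontaneous (proceeds forward).

ΔG = -11.2 kJ/mol; the forward reaction is spontaneous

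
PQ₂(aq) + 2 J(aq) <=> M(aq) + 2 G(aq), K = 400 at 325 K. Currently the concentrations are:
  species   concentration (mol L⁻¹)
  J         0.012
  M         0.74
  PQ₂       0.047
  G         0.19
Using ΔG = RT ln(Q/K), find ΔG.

Q = [M]·[G]² / ([PQ₂]·[J]²) = (0.74)·(0.19)² / ((0.047)·(0.012)²) = 3950
ΔG = RT ln(Q/K) = (8.314 J mol⁻¹ K⁻¹)(325 K) × ln(3950/400)
   = (2.702 kJ/mol)(2.290) = 6.19 kJ/mol
ΔG > 0, so the forward reaction is non-spontaneous (proceeds in reverse).

ΔG = 6.19 kJ/mol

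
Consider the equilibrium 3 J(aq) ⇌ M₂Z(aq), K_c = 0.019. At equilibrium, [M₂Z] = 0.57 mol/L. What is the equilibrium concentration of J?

At equilibrium, K_c = [M₂Z] / [J]³ = 0.019.
(0.57) / ([J])³ = 0.019
[J]³ = 30.0 ⇒ [J] = 3.1 mol/L

[J] = 3.1 mol/L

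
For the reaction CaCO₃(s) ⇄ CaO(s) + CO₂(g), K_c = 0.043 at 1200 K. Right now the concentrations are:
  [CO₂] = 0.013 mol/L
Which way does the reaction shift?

(CaCO₃, CaO are pure solids — omitted from Q_c.)
Q_c = [CO₂] = 0.013
Q_c = 0.013 < K_c = 0.043, so the forward reaction proceeds.

to the right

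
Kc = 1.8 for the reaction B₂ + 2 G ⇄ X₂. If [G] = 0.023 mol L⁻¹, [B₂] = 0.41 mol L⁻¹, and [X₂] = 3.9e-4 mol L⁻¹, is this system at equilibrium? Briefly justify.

yes, at equilibrium

Qc = [X₂] / ([B₂]·[G]²) = (3.9e-4) / ((0.41)·(0.023)²) = 1.8
Qc = 1.8 = Kc; the system is at equilibrium.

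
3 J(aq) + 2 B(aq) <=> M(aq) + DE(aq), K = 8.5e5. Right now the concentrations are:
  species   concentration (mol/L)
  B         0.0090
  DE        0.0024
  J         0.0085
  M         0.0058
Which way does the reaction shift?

Q = [M]·[DE] / ([J]³·[B]²) = (0.0058)·(0.0024) / ((0.0085)³·(0.0090)²) = 2.8e5
Q = 2.8e5 < K = 8.5e5, so the forward reaction proceeds.

in the forward direction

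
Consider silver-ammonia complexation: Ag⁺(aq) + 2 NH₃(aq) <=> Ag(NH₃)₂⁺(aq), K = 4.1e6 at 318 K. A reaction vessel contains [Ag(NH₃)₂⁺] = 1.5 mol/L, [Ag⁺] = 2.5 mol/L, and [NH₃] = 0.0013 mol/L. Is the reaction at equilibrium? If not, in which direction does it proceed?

Q = [Ag(NH₃)₂⁺] / ([Ag⁺]·[NH₃]²) = (1.5) / ((2.5)·(0.0013)²) = 3.6e5
Q = 3.6e5 < K = 4.1e6, so the forward reaction proceeds.

toward products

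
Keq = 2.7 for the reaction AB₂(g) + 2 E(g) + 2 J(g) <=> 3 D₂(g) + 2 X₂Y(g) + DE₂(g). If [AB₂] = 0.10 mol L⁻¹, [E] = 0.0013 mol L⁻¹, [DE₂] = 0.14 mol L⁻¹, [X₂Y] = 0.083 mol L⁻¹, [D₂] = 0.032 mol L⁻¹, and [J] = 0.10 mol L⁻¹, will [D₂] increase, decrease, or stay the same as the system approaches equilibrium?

decrease

Q = [D₂]³·[X₂Y]²·[DE₂] / ([AB₂]·[E]²·[J]²) = (0.032)³·(0.083)²·(0.14) / ((0.10)·(0.0013)²·(0.10)²) = 19
Q = 19 > Keq = 2.7: net reverse reaction.
D₂ is a product, so it decreases.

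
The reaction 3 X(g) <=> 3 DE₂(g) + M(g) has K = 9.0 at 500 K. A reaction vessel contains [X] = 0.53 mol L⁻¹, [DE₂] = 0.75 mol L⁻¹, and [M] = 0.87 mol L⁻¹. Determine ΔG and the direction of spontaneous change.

ΔG = -5.38 kJ/mol; the forward reaction is spontaneous

Q = [DE₂]³·[M] / [X]³ = (0.75)³·(0.87) / (0.53)³ = 2.47
ΔG = RT ln(Q/K) = (8.314 J mol⁻¹ K⁻¹)(500 K) × ln(2.47/9.0)
   = (4.157 kJ/mol)(-1.293) = -5.38 kJ/mol
ΔG < 0, so the forward reaction is spontaneous (proceeds forward).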